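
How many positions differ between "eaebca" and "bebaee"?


Comparing "eaebca" and "bebaee" position by position:
  Position 0: 'e' vs 'b' => DIFFER
  Position 1: 'a' vs 'e' => DIFFER
  Position 2: 'e' vs 'b' => DIFFER
  Position 3: 'b' vs 'a' => DIFFER
  Position 4: 'c' vs 'e' => DIFFER
  Position 5: 'a' vs 'e' => DIFFER
Positions that differ: 6

6


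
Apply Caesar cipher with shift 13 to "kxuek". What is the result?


Caesar cipher: shift "kxuek" by 13
  'k' (pos 10) + 13 = pos 23 = 'x'
  'x' (pos 23) + 13 = pos 10 = 'k'
  'u' (pos 20) + 13 = pos 7 = 'h'
  'e' (pos 4) + 13 = pos 17 = 'r'
  'k' (pos 10) + 13 = pos 23 = 'x'
Result: xkhrx

xkhrx


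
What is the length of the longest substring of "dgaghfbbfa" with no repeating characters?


Input: "dgaghfbbfa"
Sliding window (track last position of each char):
  Position 0 ('d'): window [0,0] length 1 -- new best
  Position 1 ('g'): window [0,1] length 2 -- new best
  Position 2 ('a'): window [0,2] length 3 -- new best
  Position 3 ('g'): repeat (last at 1), move window start to 2
  Position 3 ('g'): window [2,3] length 2
  Position 4 ('h'): window [2,4] length 3
  Position 5 ('f'): window [2,5] length 4 -- new best
  Position 6 ('b'): window [2,6] length 5 -- new best
  Position 7 ('b'): repeat (last at 6), move window start to 7
  Position 7 ('b'): window [7,7] length 1
  Position 8 ('f'): window [7,8] length 2
  Position 9 ('a'): window [7,9] length 3
Longest substring with no repeats: "aghfb" with length 5

5


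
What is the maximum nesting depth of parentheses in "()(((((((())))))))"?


Input: "()(((((((())))))))"
Tracking depth:
  Position 0 '(': depth becomes 1
  Position 1 ')': depth becomes 0
  Position 2 '(': depth becomes 1
  Position 3 '(': depth becomes 2
  Position 4 '(': depth becomes 3
  Position 5 '(': depth becomes 4
  Position 6 '(': depth becomes 5
  Position 7 '(': depth becomes 6
  Position 8 '(': depth becomes 7
  Position 9 '(': depth becomes 8
  Position 10 ')': depth becomes 7
  Position 11 ')': depth becomes 6
  Position 12 ')': depth becomes 5
  Position 13 ')': depth becomes 4
  Position 14 ')': depth becomes 3
  Position 15 ')': depth becomes 2
  Position 16 ')': depth becomes 1
  Position 17 ')': depth becomes 0
Maximum depth reached: 8

8


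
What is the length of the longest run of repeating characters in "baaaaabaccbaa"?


Input: "baaaaabaccbaa"
Scanning for longest run:
  Position 1 ('a'): new char, reset run to 1
  Position 2 ('a'): continues run of 'a', length=2
  Position 3 ('a'): continues run of 'a', length=3
  Position 4 ('a'): continues run of 'a', length=4
  Position 5 ('a'): continues run of 'a', length=5
  Position 6 ('b'): new char, reset run to 1
  Position 7 ('a'): new char, reset run to 1
  Position 8 ('c'): new char, reset run to 1
  Position 9 ('c'): continues run of 'c', length=2
  Position 10 ('b'): new char, reset run to 1
  Position 11 ('a'): new char, reset run to 1
  Position 12 ('a'): continues run of 'a', length=2
Longest run: 'a' with length 5

5


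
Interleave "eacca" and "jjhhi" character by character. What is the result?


Interleaving "eacca" and "jjhhi":
  Position 0: 'e' from first, 'j' from second => "ej"
  Position 1: 'a' from first, 'j' from second => "aj"
  Position 2: 'c' from first, 'h' from second => "ch"
  Position 3: 'c' from first, 'h' from second => "ch"
  Position 4: 'a' from first, 'i' from second => "ai"
Result: ejajchchai

ejajchchai


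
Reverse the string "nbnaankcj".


Input: nbnaankcj
Reading characters right to left:
  Position 8: 'j'
  Position 7: 'c'
  Position 6: 'k'
  Position 5: 'n'
  Position 4: 'a'
  Position 3: 'a'
  Position 2: 'n'
  Position 1: 'b'
  Position 0: 'n'
Reversed: jcknaanbn

jcknaanbn


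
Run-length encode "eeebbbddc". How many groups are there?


Input: eeebbbddc
Scanning for consecutive runs:
  Group 1: 'e' x 3 (positions 0-2)
  Group 2: 'b' x 3 (positions 3-5)
  Group 3: 'd' x 2 (positions 6-7)
  Group 4: 'c' x 1 (positions 8-8)
Total groups: 4

4


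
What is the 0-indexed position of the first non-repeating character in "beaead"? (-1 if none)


Input: beaead
Character frequencies:
  'a': 2
  'b': 1
  'd': 1
  'e': 2
Scanning left to right for freq == 1:
  Position 0 ('b'): unique! => answer = 0

0


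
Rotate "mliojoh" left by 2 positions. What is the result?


Input: "mliojoh", rotate left by 2
First 2 characters: "ml"
Remaining characters: "iojoh"
Concatenate remaining + first: "iojoh" + "ml" = "iojohml"

iojohml


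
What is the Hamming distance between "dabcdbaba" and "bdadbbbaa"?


Comparing "dabcdbaba" and "bdadbbbaa" position by position:
  Position 0: 'd' vs 'b' => differ
  Position 1: 'a' vs 'd' => differ
  Position 2: 'b' vs 'a' => differ
  Position 3: 'c' vs 'd' => differ
  Position 4: 'd' vs 'b' => differ
  Position 5: 'b' vs 'b' => same
  Position 6: 'a' vs 'b' => differ
  Position 7: 'b' vs 'a' => differ
  Position 8: 'a' vs 'a' => same
Total differences (Hamming distance): 7

7


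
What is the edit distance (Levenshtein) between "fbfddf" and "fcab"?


Computing edit distance: "fbfddf" -> "fcab"
DP table:
           f    c    a    b
      0    1    2    3    4
  f   1    0    1    2    3
  b   2    1    1    2    2
  f   3    2    2    2    3
  d   4    3    3    3    3
  d   5    4    4    4    4
  f   6    5    5    5    5
Edit distance = dp[6][4] = 5

5


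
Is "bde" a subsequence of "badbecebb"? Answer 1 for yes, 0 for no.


Check if "bde" is a subsequence of "badbecebb"
Greedy scan:
  Position 0 ('b'): matches sub[0] = 'b'
  Position 1 ('a'): no match needed
  Position 2 ('d'): matches sub[1] = 'd'
  Position 3 ('b'): no match needed
  Position 4 ('e'): matches sub[2] = 'e'
  Position 5 ('c'): no match needed
  Position 6 ('e'): no match needed
  Position 7 ('b'): no match needed
  Position 8 ('b'): no match needed
All 3 characters matched => is a subsequence

1


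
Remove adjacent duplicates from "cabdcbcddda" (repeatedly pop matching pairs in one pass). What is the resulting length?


Input: cabdcbcddda
Stack-based adjacent duplicate removal:
  Read 'c': push. Stack: c
  Read 'a': push. Stack: ca
  Read 'b': push. Stack: cab
  Read 'd': push. Stack: cabd
  Read 'c': push. Stack: cabdc
  Read 'b': push. Stack: cabdcb
  Read 'c': push. Stack: cabdcbc
  Read 'd': push. Stack: cabdcbcd
  Read 'd': matches stack top 'd' => pop. Stack: cabdcbc
  Read 'd': push. Stack: cabdcbcd
  Read 'a': push. Stack: cabdcbcda
Final stack: "cabdcbcda" (length 9)

9


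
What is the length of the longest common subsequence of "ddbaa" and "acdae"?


LCS of "ddbaa" and "acdae"
DP table:
           a    c    d    a    e
      0    0    0    0    0    0
  d   0    0    0    1    1    1
  d   0    0    0    1    1    1
  b   0    0    0    1    1    1
  a   0    1    1    1    2    2
  a   0    1    1    1    2    2
LCS length = dp[5][5] = 2

2


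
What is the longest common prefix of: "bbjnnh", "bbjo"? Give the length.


Words: bbjnnh, bbjo
  Position 0: all 'b' => match
  Position 1: all 'b' => match
  Position 2: all 'j' => match
  Position 3: ('n', 'o') => mismatch, stop
LCP = "bbj" (length 3)

3


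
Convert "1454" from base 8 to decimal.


Input: "1454" in base 8
Positional expansion:
  Digit '1' (value 1) x 8^3 = 512
  Digit '4' (value 4) x 8^2 = 256
  Digit '5' (value 5) x 8^1 = 40
  Digit '4' (value 4) x 8^0 = 4
Sum = 812

812


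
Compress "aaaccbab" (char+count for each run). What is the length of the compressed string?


Input: aaaccbab
Runs:
  'a' x 3 => "a3"
  'c' x 2 => "c2"
  'b' x 1 => "b1"
  'a' x 1 => "a1"
  'b' x 1 => "b1"
Compressed: "a3c2b1a1b1"
Compressed length: 10

10


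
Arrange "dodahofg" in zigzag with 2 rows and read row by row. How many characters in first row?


Zigzag "dodahofg" into 2 rows:
Placing characters:
  'd' => row 0
  'o' => row 1
  'd' => row 0
  'a' => row 1
  'h' => row 0
  'o' => row 1
  'f' => row 0
  'g' => row 1
Rows:
  Row 0: "ddhf"
  Row 1: "oaog"
First row length: 4

4


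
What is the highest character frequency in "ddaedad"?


Input: ddaedad
Character counts:
  'a': 2
  'd': 4
  'e': 1
Maximum frequency: 4

4


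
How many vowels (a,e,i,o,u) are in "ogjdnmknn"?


Input: ogjdnmknn
Checking each character:
  'o' at position 0: vowel (running total: 1)
  'g' at position 1: consonant
  'j' at position 2: consonant
  'd' at position 3: consonant
  'n' at position 4: consonant
  'm' at position 5: consonant
  'k' at position 6: consonant
  'n' at position 7: consonant
  'n' at position 8: consonant
Total vowels: 1

1


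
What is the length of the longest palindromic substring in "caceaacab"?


Input: "caceaacab"
Checking substrings for palindromes:
  [0:3] "cac" (len 3) => palindrome
  [5:8] "aca" (len 3) => palindrome
  [4:6] "aa" (len 2) => palindrome
Longest palindromic substring: "cac" with length 3

3


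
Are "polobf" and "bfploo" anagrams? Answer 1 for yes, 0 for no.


Strings: "polobf", "bfploo"
Sorted first:  bfloop
Sorted second: bfloop
Sorted forms match => anagrams

1


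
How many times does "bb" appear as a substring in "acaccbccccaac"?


Searching for "bb" in "acaccbccccaac"
Scanning each position:
  Position 0: "ac" => no
  Position 1: "ca" => no
  Position 2: "ac" => no
  Position 3: "cc" => no
  Position 4: "cb" => no
  Position 5: "bc" => no
  Position 6: "cc" => no
  Position 7: "cc" => no
  Position 8: "cc" => no
  Position 9: "ca" => no
  Position 10: "aa" => no
  Position 11: "ac" => no
Total occurrences: 0

0


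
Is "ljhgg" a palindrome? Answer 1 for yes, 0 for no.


Input: ljhgg
Reversed: gghjl
  Compare pos 0 ('l') with pos 4 ('g'): MISMATCH
  Compare pos 1 ('j') with pos 3 ('g'): MISMATCH
Result: not a palindrome

0


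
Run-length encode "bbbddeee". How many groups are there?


Input: bbbddeee
Scanning for consecutive runs:
  Group 1: 'b' x 3 (positions 0-2)
  Group 2: 'd' x 2 (positions 3-4)
  Group 3: 'e' x 3 (positions 5-7)
Total groups: 3

3


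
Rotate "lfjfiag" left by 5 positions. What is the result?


Input: "lfjfiag", rotate left by 5
First 5 characters: "lfjfi"
Remaining characters: "ag"
Concatenate remaining + first: "ag" + "lfjfi" = "aglfjfi"

aglfjfi


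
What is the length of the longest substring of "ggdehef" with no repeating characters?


Input: "ggdehef"
Sliding window (track last position of each char):
  Position 0 ('g'): window [0,0] length 1 -- new best
  Position 1 ('g'): repeat (last at 0), move window start to 1
  Position 1 ('g'): window [1,1] length 1
  Position 2 ('d'): window [1,2] length 2 -- new best
  Position 3 ('e'): window [1,3] length 3 -- new best
  Position 4 ('h'): window [1,4] length 4 -- new best
  Position 5 ('e'): repeat (last at 3), move window start to 4
  Position 5 ('e'): window [4,5] length 2
  Position 6 ('f'): window [4,6] length 3
Longest substring with no repeats: "gdeh" with length 4

4


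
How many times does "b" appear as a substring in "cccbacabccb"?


Searching for "b" in "cccbacabccb"
Scanning each position:
  Position 0: "c" => no
  Position 1: "c" => no
  Position 2: "c" => no
  Position 3: "b" => MATCH
  Position 4: "a" => no
  Position 5: "c" => no
  Position 6: "a" => no
  Position 7: "b" => MATCH
  Position 8: "c" => no
  Position 9: "c" => no
  Position 10: "b" => MATCH
Total occurrences: 3

3


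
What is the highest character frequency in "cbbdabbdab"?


Input: cbbdabbdab
Character counts:
  'a': 2
  'b': 5
  'c': 1
  'd': 2
Maximum frequency: 5

5


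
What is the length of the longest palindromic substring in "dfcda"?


Input: "dfcda"
Checking substrings for palindromes:
  No multi-char palindromic substrings found
Longest palindromic substring: "d" with length 1

1


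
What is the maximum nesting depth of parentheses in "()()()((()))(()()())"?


Input: "()()()((()))(()()())"
Tracking depth:
  Position 0 '(': depth becomes 1
  Position 1 ')': depth becomes 0
  Position 2 '(': depth becomes 1
  Position 3 ')': depth becomes 0
  Position 4 '(': depth becomes 1
  Position 5 ')': depth becomes 0
  Position 6 '(': depth becomes 1
  Position 7 '(': depth becomes 2
  Position 8 '(': depth becomes 3
  Position 9 ')': depth becomes 2
  Position 10 ')': depth becomes 1
  Position 11 ')': depth becomes 0
  Position 12 '(': depth becomes 1
  Position 13 '(': depth becomes 2
  Position 14 ')': depth becomes 1
  Position 15 '(': depth becomes 2
  Position 16 ')': depth becomes 1
  Position 17 '(': depth becomes 2
  Position 18 ')': depth becomes 1
  Position 19 ')': depth becomes 0
Maximum depth reached: 3

3


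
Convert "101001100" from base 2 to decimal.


Input: "101001100" in base 2
Positional expansion:
  Digit '1' (value 1) x 2^8 = 256
  Digit '0' (value 0) x 2^7 = 0
  Digit '1' (value 1) x 2^6 = 64
  Digit '0' (value 0) x 2^5 = 0
  Digit '0' (value 0) x 2^4 = 0
  Digit '1' (value 1) x 2^3 = 8
  Digit '1' (value 1) x 2^2 = 4
  Digit '0' (value 0) x 2^1 = 0
  Digit '0' (value 0) x 2^0 = 0
Sum = 332

332


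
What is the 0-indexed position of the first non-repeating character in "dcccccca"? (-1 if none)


Input: dcccccca
Character frequencies:
  'a': 1
  'c': 6
  'd': 1
Scanning left to right for freq == 1:
  Position 0 ('d'): unique! => answer = 0

0


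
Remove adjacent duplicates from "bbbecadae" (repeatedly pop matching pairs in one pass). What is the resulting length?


Input: bbbecadae
Stack-based adjacent duplicate removal:
  Read 'b': push. Stack: b
  Read 'b': matches stack top 'b' => pop. Stack: (empty)
  Read 'b': push. Stack: b
  Read 'e': push. Stack: be
  Read 'c': push. Stack: bec
  Read 'a': push. Stack: beca
  Read 'd': push. Stack: becad
  Read 'a': push. Stack: becada
  Read 'e': push. Stack: becadae
Final stack: "becadae" (length 7)

7


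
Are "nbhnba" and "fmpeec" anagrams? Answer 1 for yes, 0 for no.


Strings: "nbhnba", "fmpeec"
Sorted first:  abbhnn
Sorted second: ceefmp
Differ at position 0: 'a' vs 'c' => not anagrams

0


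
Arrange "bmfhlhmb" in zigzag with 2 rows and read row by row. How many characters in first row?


Zigzag "bmfhlhmb" into 2 rows:
Placing characters:
  'b' => row 0
  'm' => row 1
  'f' => row 0
  'h' => row 1
  'l' => row 0
  'h' => row 1
  'm' => row 0
  'b' => row 1
Rows:
  Row 0: "bflm"
  Row 1: "mhhb"
First row length: 4

4


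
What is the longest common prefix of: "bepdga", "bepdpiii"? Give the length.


Words: bepdga, bepdpiii
  Position 0: all 'b' => match
  Position 1: all 'e' => match
  Position 2: all 'p' => match
  Position 3: all 'd' => match
  Position 4: ('g', 'p') => mismatch, stop
LCP = "bepd" (length 4)

4


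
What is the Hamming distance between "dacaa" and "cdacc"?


Comparing "dacaa" and "cdacc" position by position:
  Position 0: 'd' vs 'c' => differ
  Position 1: 'a' vs 'd' => differ
  Position 2: 'c' vs 'a' => differ
  Position 3: 'a' vs 'c' => differ
  Position 4: 'a' vs 'c' => differ
Total differences (Hamming distance): 5

5


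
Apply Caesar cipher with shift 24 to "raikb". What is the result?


Caesar cipher: shift "raikb" by 24
  'r' (pos 17) + 24 = pos 15 = 'p'
  'a' (pos 0) + 24 = pos 24 = 'y'
  'i' (pos 8) + 24 = pos 6 = 'g'
  'k' (pos 10) + 24 = pos 8 = 'i'
  'b' (pos 1) + 24 = pos 25 = 'z'
Result: pygiz

pygiz


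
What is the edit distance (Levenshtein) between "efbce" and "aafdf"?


Computing edit distance: "efbce" -> "aafdf"
DP table:
           a    a    f    d    f
      0    1    2    3    4    5
  e   1    1    2    3    4    5
  f   2    2    2    2    3    4
  b   3    3    3    3    3    4
  c   4    4    4    4    4    4
  e   5    5    5    5    5    5
Edit distance = dp[5][5] = 5

5


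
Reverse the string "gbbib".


Input: gbbib
Reading characters right to left:
  Position 4: 'b'
  Position 3: 'i'
  Position 2: 'b'
  Position 1: 'b'
  Position 0: 'g'
Reversed: bibbg

bibbg


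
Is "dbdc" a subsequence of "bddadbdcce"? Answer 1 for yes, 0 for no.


Check if "dbdc" is a subsequence of "bddadbdcce"
Greedy scan:
  Position 0 ('b'): no match needed
  Position 1 ('d'): matches sub[0] = 'd'
  Position 2 ('d'): no match needed
  Position 3 ('a'): no match needed
  Position 4 ('d'): no match needed
  Position 5 ('b'): matches sub[1] = 'b'
  Position 6 ('d'): matches sub[2] = 'd'
  Position 7 ('c'): matches sub[3] = 'c'
  Position 8 ('c'): no match needed
  Position 9 ('e'): no match needed
All 4 characters matched => is a subsequence

1


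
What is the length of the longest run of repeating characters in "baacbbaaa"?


Input: "baacbbaaa"
Scanning for longest run:
  Position 1 ('a'): new char, reset run to 1
  Position 2 ('a'): continues run of 'a', length=2
  Position 3 ('c'): new char, reset run to 1
  Position 4 ('b'): new char, reset run to 1
  Position 5 ('b'): continues run of 'b', length=2
  Position 6 ('a'): new char, reset run to 1
  Position 7 ('a'): continues run of 'a', length=2
  Position 8 ('a'): continues run of 'a', length=3
Longest run: 'a' with length 3

3


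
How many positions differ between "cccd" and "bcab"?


Comparing "cccd" and "bcab" position by position:
  Position 0: 'c' vs 'b' => DIFFER
  Position 1: 'c' vs 'c' => same
  Position 2: 'c' vs 'a' => DIFFER
  Position 3: 'd' vs 'b' => DIFFER
Positions that differ: 3

3


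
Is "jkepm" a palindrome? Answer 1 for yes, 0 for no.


Input: jkepm
Reversed: mpekj
  Compare pos 0 ('j') with pos 4 ('m'): MISMATCH
  Compare pos 1 ('k') with pos 3 ('p'): MISMATCH
Result: not a palindrome

0


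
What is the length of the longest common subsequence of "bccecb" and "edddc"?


LCS of "bccecb" and "edddc"
DP table:
           e    d    d    d    c
      0    0    0    0    0    0
  b   0    0    0    0    0    0
  c   0    0    0    0    0    1
  c   0    0    0    0    0    1
  e   0    1    1    1    1    1
  c   0    1    1    1    1    2
  b   0    1    1    1    1    2
LCS length = dp[6][5] = 2

2


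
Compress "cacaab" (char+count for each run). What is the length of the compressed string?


Input: cacaab
Runs:
  'c' x 1 => "c1"
  'a' x 1 => "a1"
  'c' x 1 => "c1"
  'a' x 2 => "a2"
  'b' x 1 => "b1"
Compressed: "c1a1c1a2b1"
Compressed length: 10

10


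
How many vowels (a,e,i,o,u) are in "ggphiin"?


Input: ggphiin
Checking each character:
  'g' at position 0: consonant
  'g' at position 1: consonant
  'p' at position 2: consonant
  'h' at position 3: consonant
  'i' at position 4: vowel (running total: 1)
  'i' at position 5: vowel (running total: 2)
  'n' at position 6: consonant
Total vowels: 2

2


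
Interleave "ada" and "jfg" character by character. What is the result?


Interleaving "ada" and "jfg":
  Position 0: 'a' from first, 'j' from second => "aj"
  Position 1: 'd' from first, 'f' from second => "df"
  Position 2: 'a' from first, 'g' from second => "ag"
Result: ajdfag

ajdfag


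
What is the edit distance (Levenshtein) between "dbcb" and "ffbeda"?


Computing edit distance: "dbcb" -> "ffbeda"
DP table:
           f    f    b    e    d    a
      0    1    2    3    4    5    6
  d   1    1    2    3    4    4    5
  b   2    2    2    2    3    4    5
  c   3    3    3    3    3    4    5
  b   4    4    4    3    4    4    5
Edit distance = dp[4][6] = 5

5


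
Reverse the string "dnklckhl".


Input: dnklckhl
Reading characters right to left:
  Position 7: 'l'
  Position 6: 'h'
  Position 5: 'k'
  Position 4: 'c'
  Position 3: 'l'
  Position 2: 'k'
  Position 1: 'n'
  Position 0: 'd'
Reversed: lhkclknd

lhkclknd


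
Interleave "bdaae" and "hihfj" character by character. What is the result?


Interleaving "bdaae" and "hihfj":
  Position 0: 'b' from first, 'h' from second => "bh"
  Position 1: 'd' from first, 'i' from second => "di"
  Position 2: 'a' from first, 'h' from second => "ah"
  Position 3: 'a' from first, 'f' from second => "af"
  Position 4: 'e' from first, 'j' from second => "ej"
Result: bhdiahafej

bhdiahafej


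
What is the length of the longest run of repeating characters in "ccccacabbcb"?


Input: "ccccacabbcb"
Scanning for longest run:
  Position 1 ('c'): continues run of 'c', length=2
  Position 2 ('c'): continues run of 'c', length=3
  Position 3 ('c'): continues run of 'c', length=4
  Position 4 ('a'): new char, reset run to 1
  Position 5 ('c'): new char, reset run to 1
  Position 6 ('a'): new char, reset run to 1
  Position 7 ('b'): new char, reset run to 1
  Position 8 ('b'): continues run of 'b', length=2
  Position 9 ('c'): new char, reset run to 1
  Position 10 ('b'): new char, reset run to 1
Longest run: 'c' with length 4

4


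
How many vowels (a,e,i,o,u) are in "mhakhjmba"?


Input: mhakhjmba
Checking each character:
  'm' at position 0: consonant
  'h' at position 1: consonant
  'a' at position 2: vowel (running total: 1)
  'k' at position 3: consonant
  'h' at position 4: consonant
  'j' at position 5: consonant
  'm' at position 6: consonant
  'b' at position 7: consonant
  'a' at position 8: vowel (running total: 2)
Total vowels: 2

2


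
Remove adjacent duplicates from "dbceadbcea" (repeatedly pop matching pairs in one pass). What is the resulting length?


Input: dbceadbcea
Stack-based adjacent duplicate removal:
  Read 'd': push. Stack: d
  Read 'b': push. Stack: db
  Read 'c': push. Stack: dbc
  Read 'e': push. Stack: dbce
  Read 'a': push. Stack: dbcea
  Read 'd': push. Stack: dbcead
  Read 'b': push. Stack: dbceadb
  Read 'c': push. Stack: dbceadbc
  Read 'e': push. Stack: dbceadbce
  Read 'a': push. Stack: dbceadbcea
Final stack: "dbceadbcea" (length 10)

10


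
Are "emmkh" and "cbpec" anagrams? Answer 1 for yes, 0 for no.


Strings: "emmkh", "cbpec"
Sorted first:  ehkmm
Sorted second: bccep
Differ at position 0: 'e' vs 'b' => not anagrams

0


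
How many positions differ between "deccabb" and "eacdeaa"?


Comparing "deccabb" and "eacdeaa" position by position:
  Position 0: 'd' vs 'e' => DIFFER
  Position 1: 'e' vs 'a' => DIFFER
  Position 2: 'c' vs 'c' => same
  Position 3: 'c' vs 'd' => DIFFER
  Position 4: 'a' vs 'e' => DIFFER
  Position 5: 'b' vs 'a' => DIFFER
  Position 6: 'b' vs 'a' => DIFFER
Positions that differ: 6

6


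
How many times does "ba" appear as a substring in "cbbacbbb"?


Searching for "ba" in "cbbacbbb"
Scanning each position:
  Position 0: "cb" => no
  Position 1: "bb" => no
  Position 2: "ba" => MATCH
  Position 3: "ac" => no
  Position 4: "cb" => no
  Position 5: "bb" => no
  Position 6: "bb" => no
Total occurrences: 1

1


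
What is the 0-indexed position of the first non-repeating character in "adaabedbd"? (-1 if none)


Input: adaabedbd
Character frequencies:
  'a': 3
  'b': 2
  'd': 3
  'e': 1
Scanning left to right for freq == 1:
  Position 0 ('a'): freq=3, skip
  Position 1 ('d'): freq=3, skip
  Position 2 ('a'): freq=3, skip
  Position 3 ('a'): freq=3, skip
  Position 4 ('b'): freq=2, skip
  Position 5 ('e'): unique! => answer = 5

5


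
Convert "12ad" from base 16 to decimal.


Input: "12ad" in base 16
Positional expansion:
  Digit '1' (value 1) x 16^3 = 4096
  Digit '2' (value 2) x 16^2 = 512
  Digit 'a' (value 10) x 16^1 = 160
  Digit 'd' (value 13) x 16^0 = 13
Sum = 4781

4781


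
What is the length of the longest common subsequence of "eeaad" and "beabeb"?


LCS of "eeaad" and "beabeb"
DP table:
           b    e    a    b    e    b
      0    0    0    0    0    0    0
  e   0    0    1    1    1    1    1
  e   0    0    1    1    1    2    2
  a   0    0    1    2    2    2    2
  a   0    0    1    2    2    2    2
  d   0    0    1    2    2    2    2
LCS length = dp[5][6] = 2

2


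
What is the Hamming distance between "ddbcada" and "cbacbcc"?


Comparing "ddbcada" and "cbacbcc" position by position:
  Position 0: 'd' vs 'c' => differ
  Position 1: 'd' vs 'b' => differ
  Position 2: 'b' vs 'a' => differ
  Position 3: 'c' vs 'c' => same
  Position 4: 'a' vs 'b' => differ
  Position 5: 'd' vs 'c' => differ
  Position 6: 'a' vs 'c' => differ
Total differences (Hamming distance): 6

6


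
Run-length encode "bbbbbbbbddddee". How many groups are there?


Input: bbbbbbbbddddee
Scanning for consecutive runs:
  Group 1: 'b' x 8 (positions 0-7)
  Group 2: 'd' x 4 (positions 8-11)
  Group 3: 'e' x 2 (positions 12-13)
Total groups: 3

3


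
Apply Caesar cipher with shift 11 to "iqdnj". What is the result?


Caesar cipher: shift "iqdnj" by 11
  'i' (pos 8) + 11 = pos 19 = 't'
  'q' (pos 16) + 11 = pos 1 = 'b'
  'd' (pos 3) + 11 = pos 14 = 'o'
  'n' (pos 13) + 11 = pos 24 = 'y'
  'j' (pos 9) + 11 = pos 20 = 'u'
Result: tboyu

tboyu


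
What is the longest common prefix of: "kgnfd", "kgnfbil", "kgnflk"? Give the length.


Words: kgnfd, kgnfbil, kgnflk
  Position 0: all 'k' => match
  Position 1: all 'g' => match
  Position 2: all 'n' => match
  Position 3: all 'f' => match
  Position 4: ('d', 'b', 'l') => mismatch, stop
LCP = "kgnf" (length 4)

4


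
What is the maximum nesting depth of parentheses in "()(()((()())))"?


Input: "()(()((()())))"
Tracking depth:
  Position 0 '(': depth becomes 1
  Position 1 ')': depth becomes 0
  Position 2 '(': depth becomes 1
  Position 3 '(': depth becomes 2
  Position 4 ')': depth becomes 1
  Position 5 '(': depth becomes 2
  Position 6 '(': depth becomes 3
  Position 7 '(': depth becomes 4
  Position 8 ')': depth becomes 3
  Position 9 '(': depth becomes 4
  Position 10 ')': depth becomes 3
  Position 11 ')': depth becomes 2
  Position 12 ')': depth becomes 1
  Position 13 ')': depth becomes 0
Maximum depth reached: 4

4


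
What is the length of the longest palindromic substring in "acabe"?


Input: "acabe"
Checking substrings for palindromes:
  [0:3] "aca" (len 3) => palindrome
Longest palindromic substring: "aca" with length 3

3


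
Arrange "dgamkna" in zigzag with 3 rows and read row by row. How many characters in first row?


Zigzag "dgamkna" into 3 rows:
Placing characters:
  'd' => row 0
  'g' => row 1
  'a' => row 2
  'm' => row 1
  'k' => row 0
  'n' => row 1
  'a' => row 2
Rows:
  Row 0: "dk"
  Row 1: "gmn"
  Row 2: "aa"
First row length: 2

2


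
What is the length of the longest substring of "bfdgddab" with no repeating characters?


Input: "bfdgddab"
Sliding window (track last position of each char):
  Position 0 ('b'): window [0,0] length 1 -- new best
  Position 1 ('f'): window [0,1] length 2 -- new best
  Position 2 ('d'): window [0,2] length 3 -- new best
  Position 3 ('g'): window [0,3] length 4 -- new best
  Position 4 ('d'): repeat (last at 2), move window start to 3
  Position 4 ('d'): window [3,4] length 2
  Position 5 ('d'): repeat (last at 4), move window start to 5
  Position 5 ('d'): window [5,5] length 1
  Position 6 ('a'): window [5,6] length 2
  Position 7 ('b'): window [5,7] length 3
Longest substring with no repeats: "bfdg" with length 4

4


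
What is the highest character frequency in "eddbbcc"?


Input: eddbbcc
Character counts:
  'b': 2
  'c': 2
  'd': 2
  'e': 1
Maximum frequency: 2

2


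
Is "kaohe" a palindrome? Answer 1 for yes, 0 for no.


Input: kaohe
Reversed: ehoak
  Compare pos 0 ('k') with pos 4 ('e'): MISMATCH
  Compare pos 1 ('a') with pos 3 ('h'): MISMATCH
Result: not a palindrome

0


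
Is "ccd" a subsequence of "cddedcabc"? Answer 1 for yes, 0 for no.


Check if "ccd" is a subsequence of "cddedcabc"
Greedy scan:
  Position 0 ('c'): matches sub[0] = 'c'
  Position 1 ('d'): no match needed
  Position 2 ('d'): no match needed
  Position 3 ('e'): no match needed
  Position 4 ('d'): no match needed
  Position 5 ('c'): matches sub[1] = 'c'
  Position 6 ('a'): no match needed
  Position 7 ('b'): no match needed
  Position 8 ('c'): no match needed
Only matched 2/3 characters => not a subsequence

0


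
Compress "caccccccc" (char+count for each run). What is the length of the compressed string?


Input: caccccccc
Runs:
  'c' x 1 => "c1"
  'a' x 1 => "a1"
  'c' x 7 => "c7"
Compressed: "c1a1c7"
Compressed length: 6

6


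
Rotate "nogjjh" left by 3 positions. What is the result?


Input: "nogjjh", rotate left by 3
First 3 characters: "nog"
Remaining characters: "jjh"
Concatenate remaining + first: "jjh" + "nog" = "jjhnog"

jjhnog


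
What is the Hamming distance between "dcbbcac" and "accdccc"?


Comparing "dcbbcac" and "accdccc" position by position:
  Position 0: 'd' vs 'a' => differ
  Position 1: 'c' vs 'c' => same
  Position 2: 'b' vs 'c' => differ
  Position 3: 'b' vs 'd' => differ
  Position 4: 'c' vs 'c' => same
  Position 5: 'a' vs 'c' => differ
  Position 6: 'c' vs 'c' => same
Total differences (Hamming distance): 4

4


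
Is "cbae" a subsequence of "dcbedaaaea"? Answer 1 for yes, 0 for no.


Check if "cbae" is a subsequence of "dcbedaaaea"
Greedy scan:
  Position 0 ('d'): no match needed
  Position 1 ('c'): matches sub[0] = 'c'
  Position 2 ('b'): matches sub[1] = 'b'
  Position 3 ('e'): no match needed
  Position 4 ('d'): no match needed
  Position 5 ('a'): matches sub[2] = 'a'
  Position 6 ('a'): no match needed
  Position 7 ('a'): no match needed
  Position 8 ('e'): matches sub[3] = 'e'
  Position 9 ('a'): no match needed
All 4 characters matched => is a subsequence

1


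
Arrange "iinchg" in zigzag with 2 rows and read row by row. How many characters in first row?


Zigzag "iinchg" into 2 rows:
Placing characters:
  'i' => row 0
  'i' => row 1
  'n' => row 0
  'c' => row 1
  'h' => row 0
  'g' => row 1
Rows:
  Row 0: "inh"
  Row 1: "icg"
First row length: 3

3


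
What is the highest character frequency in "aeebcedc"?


Input: aeebcedc
Character counts:
  'a': 1
  'b': 1
  'c': 2
  'd': 1
  'e': 3
Maximum frequency: 3

3


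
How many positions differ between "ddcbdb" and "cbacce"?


Comparing "ddcbdb" and "cbacce" position by position:
  Position 0: 'd' vs 'c' => DIFFER
  Position 1: 'd' vs 'b' => DIFFER
  Position 2: 'c' vs 'a' => DIFFER
  Position 3: 'b' vs 'c' => DIFFER
  Position 4: 'd' vs 'c' => DIFFER
  Position 5: 'b' vs 'e' => DIFFER
Positions that differ: 6

6


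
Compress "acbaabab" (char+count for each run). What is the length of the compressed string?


Input: acbaabab
Runs:
  'a' x 1 => "a1"
  'c' x 1 => "c1"
  'b' x 1 => "b1"
  'a' x 2 => "a2"
  'b' x 1 => "b1"
  'a' x 1 => "a1"
  'b' x 1 => "b1"
Compressed: "a1c1b1a2b1a1b1"
Compressed length: 14

14


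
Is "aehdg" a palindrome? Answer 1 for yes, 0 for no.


Input: aehdg
Reversed: gdhea
  Compare pos 0 ('a') with pos 4 ('g'): MISMATCH
  Compare pos 1 ('e') with pos 3 ('d'): MISMATCH
Result: not a palindrome

0


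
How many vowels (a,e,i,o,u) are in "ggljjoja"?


Input: ggljjoja
Checking each character:
  'g' at position 0: consonant
  'g' at position 1: consonant
  'l' at position 2: consonant
  'j' at position 3: consonant
  'j' at position 4: consonant
  'o' at position 5: vowel (running total: 1)
  'j' at position 6: consonant
  'a' at position 7: vowel (running total: 2)
Total vowels: 2

2


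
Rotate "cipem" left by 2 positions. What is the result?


Input: "cipem", rotate left by 2
First 2 characters: "ci"
Remaining characters: "pem"
Concatenate remaining + first: "pem" + "ci" = "pemci"

pemci


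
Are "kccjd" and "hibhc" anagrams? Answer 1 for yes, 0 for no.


Strings: "kccjd", "hibhc"
Sorted first:  ccdjk
Sorted second: bchhi
Differ at position 0: 'c' vs 'b' => not anagrams

0


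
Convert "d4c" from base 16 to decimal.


Input: "d4c" in base 16
Positional expansion:
  Digit 'd' (value 13) x 16^2 = 3328
  Digit '4' (value 4) x 16^1 = 64
  Digit 'c' (value 12) x 16^0 = 12
Sum = 3404

3404


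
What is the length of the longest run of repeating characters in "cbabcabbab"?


Input: "cbabcabbab"
Scanning for longest run:
  Position 1 ('b'): new char, reset run to 1
  Position 2 ('a'): new char, reset run to 1
  Position 3 ('b'): new char, reset run to 1
  Position 4 ('c'): new char, reset run to 1
  Position 5 ('a'): new char, reset run to 1
  Position 6 ('b'): new char, reset run to 1
  Position 7 ('b'): continues run of 'b', length=2
  Position 8 ('a'): new char, reset run to 1
  Position 9 ('b'): new char, reset run to 1
Longest run: 'b' with length 2

2


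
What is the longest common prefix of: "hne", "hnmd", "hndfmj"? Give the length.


Words: hne, hnmd, hndfmj
  Position 0: all 'h' => match
  Position 1: all 'n' => match
  Position 2: ('e', 'm', 'd') => mismatch, stop
LCP = "hn" (length 2)

2


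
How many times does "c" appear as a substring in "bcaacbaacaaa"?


Searching for "c" in "bcaacbaacaaa"
Scanning each position:
  Position 0: "b" => no
  Position 1: "c" => MATCH
  Position 2: "a" => no
  Position 3: "a" => no
  Position 4: "c" => MATCH
  Position 5: "b" => no
  Position 6: "a" => no
  Position 7: "a" => no
  Position 8: "c" => MATCH
  Position 9: "a" => no
  Position 10: "a" => no
  Position 11: "a" => no
Total occurrences: 3

3


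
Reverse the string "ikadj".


Input: ikadj
Reading characters right to left:
  Position 4: 'j'
  Position 3: 'd'
  Position 2: 'a'
  Position 1: 'k'
  Position 0: 'i'
Reversed: jdaki

jdaki


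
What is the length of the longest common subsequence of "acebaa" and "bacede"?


LCS of "acebaa" and "bacede"
DP table:
           b    a    c    e    d    e
      0    0    0    0    0    0    0
  a   0    0    1    1    1    1    1
  c   0    0    1    2    2    2    2
  e   0    0    1    2    3    3    3
  b   0    1    1    2    3    3    3
  a   0    1    2    2    3    3    3
  a   0    1    2    2    3    3    3
LCS length = dp[6][6] = 3

3


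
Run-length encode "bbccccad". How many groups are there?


Input: bbccccad
Scanning for consecutive runs:
  Group 1: 'b' x 2 (positions 0-1)
  Group 2: 'c' x 4 (positions 2-5)
  Group 3: 'a' x 1 (positions 6-6)
  Group 4: 'd' x 1 (positions 7-7)
Total groups: 4

4


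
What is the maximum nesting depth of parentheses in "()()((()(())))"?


Input: "()()((()(())))"
Tracking depth:
  Position 0 '(': depth becomes 1
  Position 1 ')': depth becomes 0
  Position 2 '(': depth becomes 1
  Position 3 ')': depth becomes 0
  Position 4 '(': depth becomes 1
  Position 5 '(': depth becomes 2
  Position 6 '(': depth becomes 3
  Position 7 ')': depth becomes 2
  Position 8 '(': depth becomes 3
  Position 9 '(': depth becomes 4
  Position 10 ')': depth becomes 3
  Position 11 ')': depth becomes 2
  Position 12 ')': depth becomes 1
  Position 13 ')': depth becomes 0
Maximum depth reached: 4

4


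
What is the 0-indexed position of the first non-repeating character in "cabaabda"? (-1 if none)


Input: cabaabda
Character frequencies:
  'a': 4
  'b': 2
  'c': 1
  'd': 1
Scanning left to right for freq == 1:
  Position 0 ('c'): unique! => answer = 0

0


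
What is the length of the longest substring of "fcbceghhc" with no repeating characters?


Input: "fcbceghhc"
Sliding window (track last position of each char):
  Position 0 ('f'): window [0,0] length 1 -- new best
  Position 1 ('c'): window [0,1] length 2 -- new best
  Position 2 ('b'): window [0,2] length 3 -- new best
  Position 3 ('c'): repeat (last at 1), move window start to 2
  Position 3 ('c'): window [2,3] length 2
  Position 4 ('e'): window [2,4] length 3
  Position 5 ('g'): window [2,5] length 4 -- new best
  Position 6 ('h'): window [2,6] length 5 -- new best
  Position 7 ('h'): repeat (last at 6), move window start to 7
  Position 7 ('h'): window [7,7] length 1
  Position 8 ('c'): window [7,8] length 2
Longest substring with no repeats: "bcegh" with length 5

5


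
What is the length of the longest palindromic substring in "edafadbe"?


Input: "edafadbe"
Checking substrings for palindromes:
  [1:6] "dafad" (len 5) => palindrome
  [2:5] "afa" (len 3) => palindrome
Longest palindromic substring: "dafad" with length 5

5


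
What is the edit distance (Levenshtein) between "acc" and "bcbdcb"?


Computing edit distance: "acc" -> "bcbdcb"
DP table:
           b    c    b    d    c    b
      0    1    2    3    4    5    6
  a   1    1    2    3    4    5    6
  c   2    2    1    2    3    4    5
  c   3    3    2    2    3    3    4
Edit distance = dp[3][6] = 4

4


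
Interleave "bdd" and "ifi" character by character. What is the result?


Interleaving "bdd" and "ifi":
  Position 0: 'b' from first, 'i' from second => "bi"
  Position 1: 'd' from first, 'f' from second => "df"
  Position 2: 'd' from first, 'i' from second => "di"
Result: bidfdi

bidfdi


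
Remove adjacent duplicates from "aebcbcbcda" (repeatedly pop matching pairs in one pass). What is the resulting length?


Input: aebcbcbcda
Stack-based adjacent duplicate removal:
  Read 'a': push. Stack: a
  Read 'e': push. Stack: ae
  Read 'b': push. Stack: aeb
  Read 'c': push. Stack: aebc
  Read 'b': push. Stack: aebcb
  Read 'c': push. Stack: aebcbc
  Read 'b': push. Stack: aebcbcb
  Read 'c': push. Stack: aebcbcbc
  Read 'd': push. Stack: aebcbcbcd
  Read 'a': push. Stack: aebcbcbcda
Final stack: "aebcbcbcda" (length 10)

10


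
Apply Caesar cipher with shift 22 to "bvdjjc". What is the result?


Caesar cipher: shift "bvdjjc" by 22
  'b' (pos 1) + 22 = pos 23 = 'x'
  'v' (pos 21) + 22 = pos 17 = 'r'
  'd' (pos 3) + 22 = pos 25 = 'z'
  'j' (pos 9) + 22 = pos 5 = 'f'
  'j' (pos 9) + 22 = pos 5 = 'f'
  'c' (pos 2) + 22 = pos 24 = 'y'
Result: xrzffy

xrzffy


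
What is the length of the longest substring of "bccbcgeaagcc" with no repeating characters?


Input: "bccbcgeaagcc"
Sliding window (track last position of each char):
  Position 0 ('b'): window [0,0] length 1 -- new best
  Position 1 ('c'): window [0,1] length 2 -- new best
  Position 2 ('c'): repeat (last at 1), move window start to 2
  Position 2 ('c'): window [2,2] length 1
  Position 3 ('b'): window [2,3] length 2
  Position 4 ('c'): repeat (last at 2), move window start to 3
  Position 4 ('c'): window [3,4] length 2
  Position 5 ('g'): window [3,5] length 3 -- new best
  Position 6 ('e'): window [3,6] length 4 -- new best
  Position 7 ('a'): window [3,7] length 5 -- new best
  Position 8 ('a'): repeat (last at 7), move window start to 8
  Position 8 ('a'): window [8,8] length 1
  Position 9 ('g'): window [8,9] length 2
  Position 10 ('c'): window [8,10] length 3
  Position 11 ('c'): repeat (last at 10), move window start to 11
  Position 11 ('c'): window [11,11] length 1
Longest substring with no repeats: "bcgea" with length 5

5


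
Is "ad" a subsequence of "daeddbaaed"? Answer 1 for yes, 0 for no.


Check if "ad" is a subsequence of "daeddbaaed"
Greedy scan:
  Position 0 ('d'): no match needed
  Position 1 ('a'): matches sub[0] = 'a'
  Position 2 ('e'): no match needed
  Position 3 ('d'): matches sub[1] = 'd'
  Position 4 ('d'): no match needed
  Position 5 ('b'): no match needed
  Position 6 ('a'): no match needed
  Position 7 ('a'): no match needed
  Position 8 ('e'): no match needed
  Position 9 ('d'): no match needed
All 2 characters matched => is a subsequence

1


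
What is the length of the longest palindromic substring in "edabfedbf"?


Input: "edabfedbf"
Checking substrings for palindromes:
  No multi-char palindromic substrings found
Longest palindromic substring: "e" with length 1

1


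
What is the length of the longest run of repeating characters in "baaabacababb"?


Input: "baaabacababb"
Scanning for longest run:
  Position 1 ('a'): new char, reset run to 1
  Position 2 ('a'): continues run of 'a', length=2
  Position 3 ('a'): continues run of 'a', length=3
  Position 4 ('b'): new char, reset run to 1
  Position 5 ('a'): new char, reset run to 1
  Position 6 ('c'): new char, reset run to 1
  Position 7 ('a'): new char, reset run to 1
  Position 8 ('b'): new char, reset run to 1
  Position 9 ('a'): new char, reset run to 1
  Position 10 ('b'): new char, reset run to 1
  Position 11 ('b'): continues run of 'b', length=2
Longest run: 'a' with length 3

3


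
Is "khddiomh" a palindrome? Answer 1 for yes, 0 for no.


Input: khddiomh
Reversed: hmoiddhk
  Compare pos 0 ('k') with pos 7 ('h'): MISMATCH
  Compare pos 1 ('h') with pos 6 ('m'): MISMATCH
  Compare pos 2 ('d') with pos 5 ('o'): MISMATCH
  Compare pos 3 ('d') with pos 4 ('i'): MISMATCH
Result: not a palindrome

0
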